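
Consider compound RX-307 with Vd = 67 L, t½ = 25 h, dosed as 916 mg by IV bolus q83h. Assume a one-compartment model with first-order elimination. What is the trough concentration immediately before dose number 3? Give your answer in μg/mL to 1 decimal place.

f = (1/2)^(τ/t½) = (1/2)^(83/25) ≈ 0.1001.
C₀ = D/Vd = 916/67 ≈ 13.672 μg/mL.
Before the 3rd dose, 2 doses have been given. Superposition: Cmin = C₀·(f + f²).
≈ 13.672 × (0.1001 + 0.0100) ≈ 13.672 × 0.1101 ≈ 1.505 μg/mL.

1.5 μg/mL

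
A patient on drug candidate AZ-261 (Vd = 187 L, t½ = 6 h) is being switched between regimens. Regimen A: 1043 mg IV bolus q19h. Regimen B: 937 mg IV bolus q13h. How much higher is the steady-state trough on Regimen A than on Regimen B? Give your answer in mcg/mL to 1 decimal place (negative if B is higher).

Regimen A: f = (1/2)^(19/6) ≈ 0.1114; Cmin,ss = (1043/187)·f/(1−f) ≈ 0.699 mcg/mL.
Regimen B: f = (1/2)^(13/6) ≈ 0.2227; Cmin,ss = (937/187)·f/(1−f) ≈ 1.436 mcg/mL.
Difference ≈ 0.699 − 1.436 ≈ -0.737 mcg/mL.

-0.7 mcg/mL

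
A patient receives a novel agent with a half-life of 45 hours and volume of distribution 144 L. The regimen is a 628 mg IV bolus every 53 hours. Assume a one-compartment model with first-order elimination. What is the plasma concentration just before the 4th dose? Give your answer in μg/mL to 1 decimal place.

3.2 μg/mL

f = (1/2)^(τ/t½) = (1/2)^(53/45) ≈ 0.4420.
C₀ = D/Vd = 628/144 ≈ 4.361 μg/mL.
Before the 4th dose, 3 doses have been given. Superposition: Cmin = C₀·(f + f² + … + f^3).
≈ 4.361 × (0.4420 + 0.1954 + 0.0864) ≈ 4.361 × 0.7238 ≈ 3.156 μg/mL.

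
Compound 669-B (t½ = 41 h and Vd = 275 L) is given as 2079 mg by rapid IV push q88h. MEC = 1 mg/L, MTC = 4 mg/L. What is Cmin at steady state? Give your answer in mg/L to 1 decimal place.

2.2 mg/L

Over one 88-h interval, 88/41 ≈ 2.1463 half-lives elapse, leaving f ≈ 0.2259 of each dose.
Single-dose peak C₀ = D/Vd = 2079/275 ≈ 7.560 mg/L.
Steady-state trough Cmin,ss = C₀·f/(1−f) ≈ 7.560 × 0.2259/0.7741 ≈ 2.206 mg/L.
Trough 2.2 mg/L vs MEC 1 mg/L: adequate.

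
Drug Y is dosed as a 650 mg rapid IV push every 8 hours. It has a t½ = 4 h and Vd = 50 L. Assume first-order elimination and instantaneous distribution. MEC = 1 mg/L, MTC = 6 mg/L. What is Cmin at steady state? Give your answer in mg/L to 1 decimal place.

4.3 mg/L

The dosing interval is 2 half-lives, so f = 2^(−2) = 0.25.
At steady state, R = 1/(1 − 0.25) = 4/3.
Single-dose peak C₀ = D/Vd = 650/50 = 13 mg/L.
Steady-state peak Cmax,ss = C₀·R = 13 × 4/3 ≈ 17.333 mg/L.
Steady-state trough Cmin,ss = Cmax,ss·f ≈ 17.333 × 0.25 ≈ 4.333 mg/L.
Trough 4.3 mg/L vs MEC 1 mg/L: adequate.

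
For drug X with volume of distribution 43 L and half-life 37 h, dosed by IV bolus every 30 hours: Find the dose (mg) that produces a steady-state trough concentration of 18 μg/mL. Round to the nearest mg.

584 mg

τ/t½ = 30/37 ≈ 0.81081, so f = (1/2)^(30/37) ≈ 0.570061.
Cmin,ss = (D/Vd)·f/(1−f), so D = Cmin,ss·Vd·(1−f)/f.
D = 18 × 43 × (1−f)/f ≈ 18 × 43 × 0.75420 ≈ 583.75 mg.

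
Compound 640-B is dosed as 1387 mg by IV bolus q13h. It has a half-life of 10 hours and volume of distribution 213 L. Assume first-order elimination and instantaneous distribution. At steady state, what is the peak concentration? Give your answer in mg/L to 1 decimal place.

11.0 mg/L

k = ln2/t½ = ln2/10 ≈ 0.069315 h⁻¹; fraction remaining f = e^(−kτ) = e^(−0.069315×13) ≈ 0.4061.
At steady state, accumulation factor R = 1/(1 − e^(−kτ)) ≈ 1.6838.
Each bolus raises the concentration by D/Vd = 1387/213 ≈ 6.512 mg/L.
Steady-state peak Cmax,ss = C₀·R ≈ 6.512 × 1.6838 ≈ 10.965 mg/L.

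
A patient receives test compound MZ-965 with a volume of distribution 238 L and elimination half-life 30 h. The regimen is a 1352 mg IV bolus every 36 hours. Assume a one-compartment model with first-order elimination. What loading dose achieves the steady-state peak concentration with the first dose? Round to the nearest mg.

2394 mg

f = (1/2)^(36/30) ≈ 0.435275; accumulation ratio R = 1/(1−f) ≈ 1.77077.
Loading dose to hit Cmax,ss on first dose: D_load = D_maint·R ≈ 1352 × 1.77077 ≈ 2394.08 mg.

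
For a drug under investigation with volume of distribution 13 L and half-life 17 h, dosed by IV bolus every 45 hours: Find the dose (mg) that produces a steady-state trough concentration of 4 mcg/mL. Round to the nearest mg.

τ/t½ = 45/17 ≈ 2.6471, so f = (1/2)^(45/17) ≈ 0.159645.
Cmin,ss = (D/Vd)·f/(1−f), so D = Cmin,ss·Vd·(1−f)/f.
D = 4 × 13 × (1−f)/f ≈ 4 × 13 × 5.26390 ≈ 273.72 mg.

274 mg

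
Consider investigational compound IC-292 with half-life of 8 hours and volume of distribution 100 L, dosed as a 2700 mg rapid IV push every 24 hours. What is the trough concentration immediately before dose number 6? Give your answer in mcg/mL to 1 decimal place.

f = (1/2)^(τ/t½) = (1/2)^(24/8) ≈ 0.1250.
C₀ = D/Vd = 2700/100 ≈ 27.000 mcg/mL.
Before the 6th dose, 5 doses have been given. Superposition: Cmin = C₀·(f + f² + … + f^5).
≈ 27.000 × (0.1250 + 0.0156 + 0.0020 + 0.0002 + 0.0000) ≈ 27.000 × 0.1428 ≈ 3.856 mcg/mL.

3.9 mcg/mL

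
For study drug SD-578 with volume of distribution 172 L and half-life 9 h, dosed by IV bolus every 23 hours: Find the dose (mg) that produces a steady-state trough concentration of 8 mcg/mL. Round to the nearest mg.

6713 mg

τ/t½ = 23/9 ≈ 2.5556, so f = (1/2)^(23/9) ≈ 0.170099.
Cmin,ss = (D/Vd)·f/(1−f), so D = Cmin,ss·Vd·(1−f)/f.
D = 8 × 172 × (1−f)/f ≈ 8 × 172 × 4.87893 ≈ 6713.41 mg.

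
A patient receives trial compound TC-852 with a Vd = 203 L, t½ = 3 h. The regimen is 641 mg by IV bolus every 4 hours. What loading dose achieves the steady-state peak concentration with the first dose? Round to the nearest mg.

1063 mg

f = (1/2)^(4/3) ≈ 0.396850; accumulation ratio R = 1/(1−f) ≈ 1.65796.
Loading dose to hit Cmax,ss on first dose: D_load = D_maint·R ≈ 641 × 1.65796 ≈ 1062.75 mg.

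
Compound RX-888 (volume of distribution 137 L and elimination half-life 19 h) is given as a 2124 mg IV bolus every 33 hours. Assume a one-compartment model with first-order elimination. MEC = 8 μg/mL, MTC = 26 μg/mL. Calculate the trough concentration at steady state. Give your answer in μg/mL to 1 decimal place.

k = ln2/t½ = ln2/19 ≈ 0.036481 h⁻¹; fraction remaining f = e^(−kτ) = e^(−0.036481×33) ≈ 0.3000.
Single-dose peak C₀ = D/Vd = 2124/137 ≈ 15.504 μg/mL.
Steady-state trough Cmin,ss = C₀·f/(1−f) ≈ 15.504 × 0.3000/0.7000 ≈ 6.645 μg/mL.
Trough 6.6 μg/mL vs MEC 8 μg/mL: subtherapeutic.

6.6 μg/mL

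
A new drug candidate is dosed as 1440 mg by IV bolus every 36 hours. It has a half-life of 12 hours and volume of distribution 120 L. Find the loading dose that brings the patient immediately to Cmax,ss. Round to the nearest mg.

1646 mg

f = (1/2)^(36/12) ≈ 0.125000; accumulation ratio R = 1/(1−f) ≈ 1.14286.
Loading dose to hit Cmax,ss on first dose: D_load = D_maint·R ≈ 1440 × 1.14286 ≈ 1645.72 mg.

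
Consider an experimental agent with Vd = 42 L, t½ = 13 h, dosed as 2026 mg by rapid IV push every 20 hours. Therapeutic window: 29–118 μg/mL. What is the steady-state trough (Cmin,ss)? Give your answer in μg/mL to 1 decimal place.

25.3 μg/mL

τ/t½ = 20/13 ≈ 1.5385, so fraction remaining f = (1/2)^(20/13) ≈ 0.3443.
Single-dose peak C₀ = D/Vd = 2026/42 ≈ 48.238 μg/mL.
Steady-state trough Cmin,ss = C₀·f/(1−f) ≈ 48.238 × 0.3443/0.6557 ≈ 25.329 μg/mL.
Trough 25.3 μg/mL vs MEC 29 μg/mL: subtherapeutic.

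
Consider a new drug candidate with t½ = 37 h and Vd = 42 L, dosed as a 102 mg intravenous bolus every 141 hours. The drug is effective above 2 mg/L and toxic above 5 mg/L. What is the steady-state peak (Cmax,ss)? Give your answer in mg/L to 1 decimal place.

2.6 mg/L

k = ln2/t½ = ln2/37 ≈ 0.018734 h⁻¹; fraction remaining f = e^(−kτ) = e^(−0.018734×141) ≈ 0.0713.
At steady state, accumulation factor R = 1/(1 − e^(−kτ)) ≈ 1.0768.
Each bolus raises the concentration by D/Vd = 102/42 ≈ 2.429 mg/L.
Cmax,ss = C₀/(1 − f) ≈ 2.429/0.9287 ≈ 2.615 mg/L.
Peak 2.6 mg/L vs MTC 5 mg/L: below toxic threshold.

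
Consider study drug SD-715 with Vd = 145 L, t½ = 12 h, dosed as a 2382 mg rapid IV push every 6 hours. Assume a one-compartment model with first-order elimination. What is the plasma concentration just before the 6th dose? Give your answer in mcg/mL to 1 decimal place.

f = (1/2)^(τ/t½) = (1/2)^(6/12) ≈ 0.7071.
C₀ = D/Vd = 2382/145 ≈ 16.428 mcg/mL.
Before the 6th dose, 5 doses have been given. Superposition: Cmin = C₀·(f + f² + … + f^5).
≈ 16.428 × (0.7071 + 0.5000 + 0.3535 + 0.2500 + 0.1768) ≈ 16.428 × 1.9874 ≈ 32.649 mcg/mL.

32.6 mcg/mL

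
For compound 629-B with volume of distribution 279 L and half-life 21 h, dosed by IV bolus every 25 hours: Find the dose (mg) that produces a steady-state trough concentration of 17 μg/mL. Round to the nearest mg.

τ/t½ = 25/21 ≈ 1.1905, so f = (1/2)^(25/21) ≈ 0.438158.
Cmin,ss = (D/Vd)·f/(1−f), so D = Cmin,ss·Vd·(1−f)/f.
D = 17 × 279 × (1−f)/f ≈ 17 × 279 × 1.28228 ≈ 6081.85 mg.

6082 mg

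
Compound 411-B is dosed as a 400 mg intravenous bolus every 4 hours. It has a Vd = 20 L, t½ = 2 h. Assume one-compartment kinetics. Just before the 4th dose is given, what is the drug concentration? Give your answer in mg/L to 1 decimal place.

f = (1/2)^(τ/t½) = (1/2)^(4/2) ≈ 0.2500.
C₀ = D/Vd = 400/20 ≈ 20.000 mg/L.
Before the 4th dose, 3 doses have been given. Superposition: Cmin = C₀·(f + f² + … + f^3).
≈ 20.000 × (0.2500 + 0.0625 + 0.0156) ≈ 20.000 × 0.3281 ≈ 6.562 mg/L.

6.6 mg/L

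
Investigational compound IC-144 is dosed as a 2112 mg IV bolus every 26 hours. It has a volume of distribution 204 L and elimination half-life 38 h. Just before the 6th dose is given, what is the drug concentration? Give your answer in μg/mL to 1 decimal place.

f = (1/2)^(τ/t½) = (1/2)^(26/38) ≈ 0.6223.
C₀ = D/Vd = 2112/204 ≈ 10.353 μg/mL.
Before the 6th dose, 5 doses have been given. Superposition: Cmin = C₀·(f + f² + … + f^5).
≈ 10.353 × (0.6223 + 0.3873 + 0.2410 + 0.1500 + 0.0933) ≈ 10.353 × 1.4939 ≈ 15.466 μg/mL.

15.5 μg/mL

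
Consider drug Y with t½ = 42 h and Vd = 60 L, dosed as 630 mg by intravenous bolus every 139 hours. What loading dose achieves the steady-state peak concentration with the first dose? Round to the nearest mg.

f = (1/2)^(139/42) ≈ 0.100864; accumulation ratio R = 1/(1−f) ≈ 1.11218.
Loading dose to hit Cmax,ss on first dose: D_load = D_maint·R ≈ 630 × 1.11218 ≈ 700.67 mg.

701 mg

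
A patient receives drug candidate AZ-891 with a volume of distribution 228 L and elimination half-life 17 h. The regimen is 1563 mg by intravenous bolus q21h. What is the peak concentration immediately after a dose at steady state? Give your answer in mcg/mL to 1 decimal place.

11.9 mcg/mL

τ/t½ = 21/17 ≈ 1.2353, so fraction remaining f = (1/2)^(21/17) ≈ 0.4248.
Accumulation ratio R = 1/(1 − f) ≈ 1/0.5752 ≈ 1.7385.
Each bolus raises the concentration by D/Vd = 1563/228 ≈ 6.855 mcg/mL.
Steady-state peak Cmax,ss = C₀·R ≈ 6.855 × 1.7385 ≈ 11.917 mcg/mL.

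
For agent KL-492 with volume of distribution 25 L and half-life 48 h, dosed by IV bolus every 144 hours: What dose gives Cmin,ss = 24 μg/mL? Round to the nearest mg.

4200 mg

τ/t½ = 144/48 ≈ 3, so f = (1/2)^(144/48) ≈ 0.125000.
Cmin,ss = (D/Vd)·f/(1−f), so D = Cmin,ss·Vd·(1−f)/f.
D = 24 × 25 × (1−f)/f ≈ 24 × 25 × 7.00000 ≈ 4200.00 mg.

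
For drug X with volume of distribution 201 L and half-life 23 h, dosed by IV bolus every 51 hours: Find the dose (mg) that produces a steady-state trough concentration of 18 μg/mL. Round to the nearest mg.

13208 mg

τ/t½ = 51/23 ≈ 2.2174, so f = (1/2)^(51/23) ≈ 0.215030.
Cmin,ss = (D/Vd)·f/(1−f), so D = Cmin,ss·Vd·(1−f)/f.
D = 18 × 201 × (1−f)/f ≈ 18 × 201 × 3.65051 ≈ 13207.55 mg.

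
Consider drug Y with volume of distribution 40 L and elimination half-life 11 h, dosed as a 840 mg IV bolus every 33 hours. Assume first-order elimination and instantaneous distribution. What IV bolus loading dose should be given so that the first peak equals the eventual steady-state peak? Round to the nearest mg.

960 mg

f = (1/2)^(33/11) ≈ 0.125000; accumulation ratio R = 1/(1−f) ≈ 1.14286.
Loading dose to hit Cmax,ss on first dose: D_load = D_maint·R ≈ 840 × 1.14286 ≈ 960.00 mg.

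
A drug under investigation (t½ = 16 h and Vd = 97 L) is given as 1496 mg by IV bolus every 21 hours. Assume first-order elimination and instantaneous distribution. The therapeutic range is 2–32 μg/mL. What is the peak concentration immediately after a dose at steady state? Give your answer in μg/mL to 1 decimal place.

τ/t½ = 21/16 ≈ 1.3125, so fraction remaining f = (1/2)^(21/16) ≈ 0.4026.
At steady state, accumulation factor R = 1/(1 − e^(−kτ)) ≈ 1.6739.
Single-dose peak C₀ = D/Vd = 1496/97 ≈ 15.423 μg/mL.
Cmax,ss = C₀/(1 − f) ≈ 15.423/0.5974 ≈ 25.817 μg/mL.
Peak 25.8 μg/mL vs MTC 32 μg/mL: below toxic threshold.

25.8 μg/mL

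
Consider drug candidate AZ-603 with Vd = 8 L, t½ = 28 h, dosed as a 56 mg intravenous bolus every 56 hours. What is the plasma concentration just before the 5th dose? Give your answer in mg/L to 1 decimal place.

2.3 mg/L

f = (1/2)^(τ/t½) = (1/2)^(56/28) ≈ 0.2500.
C₀ = D/Vd = 56/8 ≈ 7.000 mg/L.
Before the 5th dose, 4 doses have been given. Superposition: Cmin = C₀·(f + f² + … + f^4).
≈ 7.000 × (0.2500 + 0.0625 + 0.0156 + 0.0039) ≈ 7.000 × 0.3320 ≈ 2.324 mg/L.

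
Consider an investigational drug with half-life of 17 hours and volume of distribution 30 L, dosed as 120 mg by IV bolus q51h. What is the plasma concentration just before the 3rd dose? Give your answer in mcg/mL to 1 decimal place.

0.6 mcg/mL

f = (1/2)^(τ/t½) = (1/2)^(51/17) ≈ 0.1250.
C₀ = D/Vd = 120/30 ≈ 4.000 mcg/mL.
Before the 3rd dose, 2 doses have been given. Superposition: Cmin = C₀·(f + f²).
≈ 4.000 × (0.1250 + 0.0156) ≈ 4.000 × 0.1406 ≈ 0.562 mcg/mL.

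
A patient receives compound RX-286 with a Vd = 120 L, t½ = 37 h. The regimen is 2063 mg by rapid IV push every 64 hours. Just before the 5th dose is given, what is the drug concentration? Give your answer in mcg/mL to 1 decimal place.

7.4 mcg/mL

f = (1/2)^(τ/t½) = (1/2)^(64/37) ≈ 0.3015.
C₀ = D/Vd = 2063/120 ≈ 17.192 mcg/mL.
Before the 5th dose, 4 doses have been given. Superposition: Cmin = C₀·(f + f² + … + f^4).
≈ 17.192 × (0.3015 + 0.0909 + 0.0274 + 0.0083) ≈ 17.192 × 0.4281 ≈ 7.360 mcg/mL.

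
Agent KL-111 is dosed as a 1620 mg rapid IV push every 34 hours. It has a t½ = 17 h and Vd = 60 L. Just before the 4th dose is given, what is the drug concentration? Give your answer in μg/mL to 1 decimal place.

f = (1/2)^(τ/t½) = (1/2)^(34/17) ≈ 0.2500.
C₀ = D/Vd = 1620/60 ≈ 27.000 μg/mL.
Before the 4th dose, 3 doses have been given. Superposition: Cmin = C₀·(f + f² + … + f^3).
≈ 27.000 × (0.2500 + 0.0625 + 0.0156) ≈ 27.000 × 0.3281 ≈ 8.859 μg/mL.

8.9 μg/mL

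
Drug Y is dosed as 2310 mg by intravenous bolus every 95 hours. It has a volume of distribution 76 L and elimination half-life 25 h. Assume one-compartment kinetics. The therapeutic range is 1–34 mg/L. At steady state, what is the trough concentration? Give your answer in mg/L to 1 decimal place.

Over one 95-h interval, 95/25 ≈ 3.8 half-lives elapse, leaving f ≈ 0.0718 of each dose.
At steady state, accumulation factor R = 1/(1 − e^(−kτ)) ≈ 1.0774.
Single-dose peak C₀ = D/Vd = 2310/76 ≈ 30.395 mg/L.
Cmax,ss = C₀/(1 − f) ≈ 30.395/0.9282 ≈ 32.746 mg/L.
Steady-state trough Cmin,ss = Cmax,ss·f ≈ 32.746 × 0.0718 ≈ 2.351 mg/L.
Trough 2.4 mg/L vs MEC 1 mg/L: adequate.

2.4 mg/L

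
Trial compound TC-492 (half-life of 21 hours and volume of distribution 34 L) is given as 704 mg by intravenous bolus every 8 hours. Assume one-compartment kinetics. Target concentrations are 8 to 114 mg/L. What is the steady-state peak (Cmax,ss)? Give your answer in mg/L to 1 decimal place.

k = ln2/t½ = ln2/21 ≈ 0.033007 h⁻¹; fraction remaining f = e^(−kτ) = e^(−0.033007×8) ≈ 0.7679.
At steady state, accumulation factor R = 1/(1 − e^(−kτ)) ≈ 4.3085.
Single-dose peak C₀ = D/Vd = 704/34 ≈ 20.706 mg/L.
Steady-state peak Cmax,ss = C₀·R ≈ 20.706 × 4.3085 ≈ 89.212 mg/L.
Peak 89.2 mg/L vs MTC 114 mg/L: below toxic threshold.

89.2 mg/L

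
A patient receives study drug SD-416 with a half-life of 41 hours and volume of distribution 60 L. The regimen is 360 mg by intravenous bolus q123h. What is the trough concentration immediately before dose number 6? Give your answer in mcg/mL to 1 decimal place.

0.9 mcg/mL

f = (1/2)^(τ/t½) = (1/2)^(123/41) ≈ 0.1250.
C₀ = D/Vd = 360/60 ≈ 6.000 mcg/mL.
Before the 6th dose, 5 doses have been given. Superposition: Cmin = C₀·(f + f² + … + f^5).
≈ 6.000 × (0.1250 + 0.0156 + 0.0020 + 0.0002 + 0.0000) ≈ 6.000 × 0.1428 ≈ 0.857 mcg/mL.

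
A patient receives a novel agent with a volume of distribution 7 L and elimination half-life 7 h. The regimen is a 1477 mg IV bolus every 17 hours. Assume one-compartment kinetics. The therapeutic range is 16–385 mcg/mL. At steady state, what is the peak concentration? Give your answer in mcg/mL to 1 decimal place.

259.1 mcg/mL

k = ln2/t½ = ln2/7 ≈ 0.099021 h⁻¹; fraction remaining f = e^(−kτ) = e^(−0.099021×17) ≈ 0.1857.
At steady state, accumulation factor R = 1/(1 − e^(−kτ)) ≈ 1.2280.
Each bolus raises the concentration by D/Vd = 1477/7 ≈ 211.000 mcg/mL.
Steady-state peak Cmax,ss = C₀·R ≈ 211.000 × 1.2280 ≈ 259.108 mcg/mL.
Peak 259.1 mcg/mL vs MTC 385 mcg/mL: below toxic threshold.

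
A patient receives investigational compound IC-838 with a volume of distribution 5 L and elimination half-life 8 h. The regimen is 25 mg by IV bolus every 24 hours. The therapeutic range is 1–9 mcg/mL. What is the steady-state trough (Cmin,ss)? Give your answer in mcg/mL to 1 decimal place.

τ = 24 h = 3 half-lives, so f = (1/2)^3 = 0.125.
At steady state, R = 1/(1 − 0.125) = 8/7.
Single-dose peak C₀ = D/Vd = 25/5 = 5 mcg/mL.
Steady-state peak Cmax,ss = C₀·R = 5 × 8/7 ≈ 5.714 mcg/mL.
Steady-state trough Cmin,ss = Cmax,ss·f ≈ 5.714 × 0.125 ≈ 0.714 mcg/mL.
Trough 0.7 mcg/mL vs MEC 1 mcg/mL: subtherapeutic.

0.7 mcg/mL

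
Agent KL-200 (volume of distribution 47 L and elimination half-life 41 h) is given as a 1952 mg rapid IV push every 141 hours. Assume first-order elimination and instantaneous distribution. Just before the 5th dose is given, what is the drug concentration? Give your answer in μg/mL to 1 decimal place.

f = (1/2)^(τ/t½) = (1/2)^(141/41) ≈ 0.0922.
C₀ = D/Vd = 1952/47 ≈ 41.532 μg/mL.
Before the 5th dose, 4 doses have been given. Superposition: Cmin = C₀·(f + f² + … + f^4).
≈ 41.532 × (0.0922 + 0.0085 + 0.0008 + 0.0001) ≈ 41.532 × 0.1016 ≈ 4.220 μg/mL.

4.2 μg/mL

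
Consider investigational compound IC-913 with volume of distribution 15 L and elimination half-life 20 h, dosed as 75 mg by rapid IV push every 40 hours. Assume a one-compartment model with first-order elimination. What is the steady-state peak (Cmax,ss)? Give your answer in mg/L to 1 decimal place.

The dosing interval is 2 half-lives, so f = 2^(−2) = 0.25.
At steady state, R = 1/(1 − 0.25) = 4/3.
Single-dose peak C₀ = D/Vd = 75/15 = 5 mg/L.
Steady-state peak Cmax,ss = C₀·R = 5 × 4/3 ≈ 6.667 mg/L.

6.7 mg/L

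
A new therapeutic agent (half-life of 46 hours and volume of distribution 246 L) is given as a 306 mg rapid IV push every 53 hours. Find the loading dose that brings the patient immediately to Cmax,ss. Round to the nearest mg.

f = (1/2)^(53/46) ≈ 0.449947; accumulation ratio R = 1/(1−f) ≈ 1.81801.
Loading dose to hit Cmax,ss on first dose: D_load = D_maint·R ≈ 306 × 1.81801 ≈ 556.31 mg.

556 mg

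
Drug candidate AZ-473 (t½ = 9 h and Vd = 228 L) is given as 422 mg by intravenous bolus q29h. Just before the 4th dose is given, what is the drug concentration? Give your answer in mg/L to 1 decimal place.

0.2 mg/L

f = (1/2)^(τ/t½) = (1/2)^(29/9) ≈ 0.1072.
C₀ = D/Vd = 422/228 ≈ 1.851 mg/L.
Before the 4th dose, 3 doses have been given. Superposition: Cmin = C₀·(f + f² + … + f^3).
≈ 1.851 × (0.1072 + 0.0115 + 0.0012) ≈ 1.851 × 0.1199 ≈ 0.222 mg/L.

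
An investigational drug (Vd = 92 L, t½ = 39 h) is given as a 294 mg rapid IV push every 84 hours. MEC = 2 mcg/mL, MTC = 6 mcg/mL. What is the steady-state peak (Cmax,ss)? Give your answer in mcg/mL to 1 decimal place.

k = ln2/t½ = ln2/39 ≈ 0.017773 h⁻¹; fraction remaining f = e^(−kτ) = e^(−0.017773×84) ≈ 0.2247.
Accumulation ratio R = 1/(1 − f) ≈ 1/0.7753 ≈ 1.2898.
Single-dose peak C₀ = D/Vd = 294/92 ≈ 3.196 mcg/mL.
Steady-state peak Cmax,ss = C₀·R ≈ 3.196 × 1.2898 ≈ 4.122 mcg/mL.
Peak 4.1 mcg/mL vs MTC 6 mcg/mL: below toxic threshold.

4.1 mcg/mL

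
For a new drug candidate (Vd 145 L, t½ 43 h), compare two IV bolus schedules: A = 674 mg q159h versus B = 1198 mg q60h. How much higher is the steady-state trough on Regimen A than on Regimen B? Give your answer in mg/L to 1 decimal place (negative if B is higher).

Regimen A: f = (1/2)^(159/43) ≈ 0.0771; Cmin,ss = (674/145)·f/(1−f) ≈ 0.388 mg/L.
Regimen B: f = (1/2)^(60/43) ≈ 0.3802; Cmin,ss = (1198/145)·f/(1−f) ≈ 5.068 mg/L.
Difference ≈ 0.388 − 5.068 ≈ -4.680 mg/L.

-4.7 mg/L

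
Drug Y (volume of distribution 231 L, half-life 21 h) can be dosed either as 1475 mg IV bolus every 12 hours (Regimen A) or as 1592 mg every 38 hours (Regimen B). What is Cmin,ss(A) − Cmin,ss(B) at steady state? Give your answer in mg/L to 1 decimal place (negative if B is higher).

10.4 mg/L

Regimen A: f = (1/2)^(12/21) ≈ 0.6730; Cmin,ss = (1475/231)·f/(1−f) ≈ 13.142 mg/L.
Regimen B: f = (1/2)^(38/21) ≈ 0.2853; Cmin,ss = (1592/231)·f/(1−f) ≈ 2.751 mg/L.
Difference ≈ 13.142 − 2.751 ≈ 10.391 mg/L.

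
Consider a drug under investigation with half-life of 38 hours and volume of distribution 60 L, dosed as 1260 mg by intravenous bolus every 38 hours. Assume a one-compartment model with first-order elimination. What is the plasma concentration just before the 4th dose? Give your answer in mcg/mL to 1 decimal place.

f = (1/2)^(τ/t½) = (1/2)^(38/38) ≈ 0.5000.
C₀ = D/Vd = 1260/60 ≈ 21.000 mcg/mL.
Before the 4th dose, 3 doses have been given. Superposition: Cmin = C₀·(f + f² + … + f^3).
≈ 21.000 × (0.5000 + 0.2500 + 0.1250) ≈ 21.000 × 0.8750 ≈ 18.375 mcg/mL.

18.4 mcg/mL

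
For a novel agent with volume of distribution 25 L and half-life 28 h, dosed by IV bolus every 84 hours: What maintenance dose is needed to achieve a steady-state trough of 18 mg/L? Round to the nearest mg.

3150 mg

τ/t½ = 84/28 ≈ 3, so f = (1/2)^(84/28) ≈ 0.125000.
Cmin,ss = (D/Vd)·f/(1−f), so D = Cmin,ss·Vd·(1−f)/f.
D = 18 × 25 × (1−f)/f ≈ 18 × 25 × 7.00000 ≈ 3150.00 mg.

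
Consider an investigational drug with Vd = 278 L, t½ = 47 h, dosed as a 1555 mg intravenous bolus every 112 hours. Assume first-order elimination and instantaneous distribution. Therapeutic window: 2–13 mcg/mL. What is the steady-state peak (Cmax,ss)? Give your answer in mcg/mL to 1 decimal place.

6.9 mcg/mL

k = ln2/t½ = ln2/47 ≈ 0.014748 h⁻¹; fraction remaining f = e^(−kτ) = e^(−0.014748×112) ≈ 0.1917.
At steady state, accumulation factor R = 1/(1 − e^(−kτ)) ≈ 1.2372.
Each bolus raises the concentration by D/Vd = 1555/278 ≈ 5.594 mcg/mL.
Steady-state peak Cmax,ss = C₀·R ≈ 5.594 × 1.2372 ≈ 6.921 mcg/mL.
Peak 6.9 mcg/mL vs MTC 13 mcg/mL: below toxic threshold.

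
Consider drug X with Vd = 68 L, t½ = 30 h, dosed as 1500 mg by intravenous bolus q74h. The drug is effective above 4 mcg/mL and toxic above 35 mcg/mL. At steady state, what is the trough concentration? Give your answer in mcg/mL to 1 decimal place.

τ/t½ = 74/30 ≈ 2.4667, so fraction remaining f = (1/2)^(74/30) ≈ 0.1809.
Each bolus raises the concentration by D/Vd = 1500/68 ≈ 22.059 mcg/mL.
Steady-state trough Cmin,ss = C₀·f/(1−f) ≈ 22.059 × 0.1809/0.8191 ≈ 4.872 mcg/mL.
Trough 4.9 mcg/mL vs MEC 4 mcg/mL: adequate.

4.9 mcg/mL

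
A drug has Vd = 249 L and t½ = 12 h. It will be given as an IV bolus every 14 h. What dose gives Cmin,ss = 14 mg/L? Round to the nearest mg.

τ/t½ = 14/12 ≈ 1.1667, so f = (1/2)^(14/12) ≈ 0.445449.
Cmin,ss = (D/Vd)·f/(1−f), so D = Cmin,ss·Vd·(1−f)/f.
D = 14 × 249 × (1−f)/f ≈ 14 × 249 × 1.24493 ≈ 4339.83 mg.

4340 mg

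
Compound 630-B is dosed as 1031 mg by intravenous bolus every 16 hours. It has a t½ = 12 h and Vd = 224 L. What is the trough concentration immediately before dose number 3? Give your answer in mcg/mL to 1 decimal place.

2.6 mcg/mL

f = (1/2)^(τ/t½) = (1/2)^(16/12) ≈ 0.3969.
C₀ = D/Vd = 1031/224 ≈ 4.603 mcg/mL.
Before the 3rd dose, 2 doses have been given. Superposition: Cmin = C₀·(f + f²).
≈ 4.603 × (0.3969 + 0.1575) ≈ 4.603 × 0.5544 ≈ 2.552 mcg/mL.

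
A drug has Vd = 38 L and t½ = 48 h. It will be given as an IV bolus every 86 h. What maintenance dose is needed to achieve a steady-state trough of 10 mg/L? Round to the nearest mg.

τ/t½ = 86/48 ≈ 1.7917, so f = (1/2)^(86/48) ≈ 0.288838.
Cmin,ss = (D/Vd)·f/(1−f), so D = Cmin,ss·Vd·(1−f)/f.
D = 10 × 38 × (1−f)/f ≈ 10 × 38 × 2.46215 ≈ 935.62 mg.

936 mg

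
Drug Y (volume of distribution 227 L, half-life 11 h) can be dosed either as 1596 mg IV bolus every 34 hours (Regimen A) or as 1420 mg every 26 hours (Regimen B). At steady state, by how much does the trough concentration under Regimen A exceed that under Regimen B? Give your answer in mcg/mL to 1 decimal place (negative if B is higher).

-0.6 mcg/mL

Regimen A: f = (1/2)^(34/11) ≈ 0.1174; Cmin,ss = (1596/227)·f/(1−f) ≈ 0.935 mcg/mL.
Regimen B: f = (1/2)^(26/11) ≈ 0.1943; Cmin,ss = (1420/227)·f/(1−f) ≈ 1.509 mcg/mL.
Difference ≈ 0.935 − 1.509 ≈ -0.574 mcg/mL.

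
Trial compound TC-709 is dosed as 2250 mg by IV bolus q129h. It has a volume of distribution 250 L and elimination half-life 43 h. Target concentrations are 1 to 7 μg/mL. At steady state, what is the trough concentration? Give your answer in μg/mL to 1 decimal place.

τ = 129 h = 3 half-lives, so f = (1/2)^3 = 0.125.
At steady state, R = 1/(1 − 0.125) = 8/7.
Single-dose peak C₀ = D/Vd = 2250/250 = 9 μg/mL.
Steady-state peak Cmax,ss = C₀·R = 9 × 8/7 ≈ 10.286 μg/mL.
Steady-state trough Cmin,ss = Cmax,ss·f ≈ 10.286 × 0.125 ≈ 1.286 μg/mL.
Trough 1.3 μg/mL vs MEC 1 μg/mL: adequate.

1.3 μg/mL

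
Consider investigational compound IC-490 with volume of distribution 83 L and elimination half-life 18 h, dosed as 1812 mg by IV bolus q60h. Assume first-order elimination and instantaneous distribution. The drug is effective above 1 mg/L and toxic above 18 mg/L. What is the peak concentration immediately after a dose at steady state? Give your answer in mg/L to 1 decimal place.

k = ln2/t½ = ln2/18 ≈ 0.038508 h⁻¹; fraction remaining f = e^(−kτ) = e^(−0.038508×60) ≈ 0.0992.
At steady state, accumulation factor R = 1/(1 − e^(−kτ)) ≈ 1.1101.
Single-dose peak C₀ = D/Vd = 1812/83 ≈ 21.831 mg/L.
Steady-state peak Cmax,ss = C₀·R ≈ 21.831 × 1.1101 ≈ 24.235 mg/L.
Peak 24.2 mg/L vs MTC 18 mg/L: exceeds toxic threshold.

24.2 mg/L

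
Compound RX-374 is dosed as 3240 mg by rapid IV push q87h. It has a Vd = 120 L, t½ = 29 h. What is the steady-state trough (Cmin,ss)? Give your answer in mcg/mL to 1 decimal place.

3.9 mcg/mL

τ = 87 h = 3 half-lives, so f = (1/2)^3 = 0.125.
At steady state, R = 1/(1 − 0.125) = 8/7.
Single-dose peak C₀ = D/Vd = 3240/120 = 27 mcg/mL.
Steady-state peak Cmax,ss = C₀·R = 27 × 8/7 ≈ 30.857 mcg/mL.
Steady-state trough Cmin,ss = Cmax,ss·f ≈ 30.857 × 0.125 ≈ 3.857 mcg/mL.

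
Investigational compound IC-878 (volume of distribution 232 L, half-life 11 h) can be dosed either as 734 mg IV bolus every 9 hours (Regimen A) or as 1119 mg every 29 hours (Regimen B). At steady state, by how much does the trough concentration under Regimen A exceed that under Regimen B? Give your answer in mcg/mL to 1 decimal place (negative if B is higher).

3.2 mcg/mL

Regimen A: f = (1/2)^(9/11) ≈ 0.5672; Cmin,ss = (734/232)·f/(1−f) ≈ 4.146 mcg/mL.
Regimen B: f = (1/2)^(29/11) ≈ 0.1608; Cmin,ss = (1119/232)·f/(1−f) ≈ 0.924 mcg/mL.
Difference ≈ 4.146 − 0.924 ≈ 3.222 mcg/mL.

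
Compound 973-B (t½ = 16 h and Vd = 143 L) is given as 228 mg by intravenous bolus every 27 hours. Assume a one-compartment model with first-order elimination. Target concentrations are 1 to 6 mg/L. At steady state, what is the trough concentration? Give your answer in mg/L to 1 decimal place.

0.7 mg/L

Over one 27-h interval, 27/16 ≈ 1.6875 half-lives elapse, leaving f ≈ 0.3105 of each dose.
Single-dose peak C₀ = D/Vd = 228/143 ≈ 1.594 mg/L.
Steady-state trough Cmin,ss = C₀·f/(1−f) ≈ 1.594 × 0.3105/0.6895 ≈ 0.718 mg/L.
Trough 0.7 mg/L vs MEC 1 mg/L: subtherapeutic.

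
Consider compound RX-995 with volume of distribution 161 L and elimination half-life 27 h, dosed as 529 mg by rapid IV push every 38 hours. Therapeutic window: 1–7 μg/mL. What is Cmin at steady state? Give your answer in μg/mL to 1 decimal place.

Over one 38-h interval, 38/27 ≈ 1.4074 half-lives elapse, leaving f ≈ 0.3770 of each dose.
Each bolus raises the concentration by D/Vd = 529/161 ≈ 3.286 μg/mL.
Steady-state trough Cmin,ss = C₀·f/(1−f) ≈ 3.286 × 0.3770/0.6230 ≈ 1.988 μg/mL.
Trough 2.0 μg/mL vs MEC 1 μg/mL: adequate.

2.0 μg/mL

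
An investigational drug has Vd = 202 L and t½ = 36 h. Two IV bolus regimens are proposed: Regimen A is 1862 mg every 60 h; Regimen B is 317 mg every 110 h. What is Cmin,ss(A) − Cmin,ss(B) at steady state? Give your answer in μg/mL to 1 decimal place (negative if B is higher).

4.0 μg/mL

Regimen A: f = (1/2)^(60/36) ≈ 0.3150; Cmin,ss = (1862/202)·f/(1−f) ≈ 4.239 μg/mL.
Regimen B: f = (1/2)^(110/36) ≈ 0.1203; Cmin,ss = (317/202)·f/(1−f) ≈ 0.215 μg/mL.
Difference ≈ 4.239 − 0.215 ≈ 4.024 μg/mL.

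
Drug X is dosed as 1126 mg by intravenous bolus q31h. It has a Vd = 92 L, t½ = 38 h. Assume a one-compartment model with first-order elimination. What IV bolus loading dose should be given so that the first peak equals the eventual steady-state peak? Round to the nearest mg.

f = (1/2)^(31/38) ≈ 0.568098; accumulation ratio R = 1/(1−f) ≈ 2.31534.
Loading dose to hit Cmax,ss on first dose: D_load = D_maint·R ≈ 1126 × 2.31534 ≈ 2607.07 mg.

2607 mg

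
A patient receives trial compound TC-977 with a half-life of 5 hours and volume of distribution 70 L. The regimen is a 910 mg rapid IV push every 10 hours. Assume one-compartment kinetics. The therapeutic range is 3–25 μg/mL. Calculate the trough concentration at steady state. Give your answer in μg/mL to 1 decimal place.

The dosing interval is 2 half-lives, so f = 2^(−2) = 0.25.
Accumulation ratio R = 1/(1 − f) = 1/0.75 = 4/3.
Single-dose peak C₀ = D/Vd = 910/70 = 13 μg/mL.
Steady-state peak Cmax,ss = C₀·R = 13 × 4/3 ≈ 17.333 μg/mL.
Steady-state trough Cmin,ss = Cmax,ss·f ≈ 17.333 × 0.25 ≈ 4.333 μg/mL.
Trough 4.3 μg/mL vs MEC 3 μg/mL: adequate.

4.3 μg/mL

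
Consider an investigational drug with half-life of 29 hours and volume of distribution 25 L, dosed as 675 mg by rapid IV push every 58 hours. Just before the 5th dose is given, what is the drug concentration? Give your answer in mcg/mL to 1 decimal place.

f = (1/2)^(τ/t½) = (1/2)^(58/29) ≈ 0.2500.
C₀ = D/Vd = 675/25 ≈ 27.000 mcg/mL.
Before the 5th dose, 4 doses have been given. Superposition: Cmin = C₀·(f + f² + … + f^4).
≈ 27.000 × (0.2500 + 0.0625 + 0.0156 + 0.0039) ≈ 27.000 × 0.3320 ≈ 8.964 mcg/mL.

9.0 mcg/mL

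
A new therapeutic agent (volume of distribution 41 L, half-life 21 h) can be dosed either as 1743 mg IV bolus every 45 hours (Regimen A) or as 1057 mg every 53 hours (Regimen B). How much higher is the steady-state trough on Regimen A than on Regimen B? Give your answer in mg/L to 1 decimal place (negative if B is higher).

7.0 mg/L

Regimen A: f = (1/2)^(45/21) ≈ 0.2264; Cmin,ss = (1743/41)·f/(1−f) ≈ 12.442 mg/L.
Regimen B: f = (1/2)^(53/21) ≈ 0.1739; Cmin,ss = (1057/41)·f/(1−f) ≈ 5.427 mg/L.
Difference ≈ 12.442 − 5.427 ≈ 7.015 mg/L.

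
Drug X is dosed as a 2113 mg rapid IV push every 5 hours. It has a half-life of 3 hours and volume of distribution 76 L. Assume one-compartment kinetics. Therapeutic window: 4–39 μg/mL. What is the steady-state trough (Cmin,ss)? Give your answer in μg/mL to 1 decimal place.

12.8 μg/mL

τ/t½ = 5/3 ≈ 1.6667, so fraction remaining f = (1/2)^(5/3) ≈ 0.3150.
At steady state, accumulation factor R = 1/(1 − e^(−kτ)) ≈ 1.4599.
Single-dose peak C₀ = D/Vd = 2113/76 ≈ 27.803 μg/mL.
Cmax,ss = C₀/(1 − f) ≈ 27.803/0.6850 ≈ 40.588 μg/mL.
One interval later, Cmin,ss = Cmax,ss·e^(−kτ) ≈ 40.588 × 0.3150 ≈ 12.785 μg/mL.
Trough 12.8 μg/mL vs MEC 4 μg/mL: adequate.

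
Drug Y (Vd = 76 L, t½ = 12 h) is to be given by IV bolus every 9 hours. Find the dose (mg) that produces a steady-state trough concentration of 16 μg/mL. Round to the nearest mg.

τ/t½ = 9/12 ≈ 0.75, so f = (1/2)^(9/12) ≈ 0.594604.
Cmin,ss = (D/Vd)·f/(1−f), so D = Cmin,ss·Vd·(1−f)/f.
D = 16 × 76 × (1−f)/f ≈ 16 × 76 × 0.68179 ≈ 829.06 mg.

829 mg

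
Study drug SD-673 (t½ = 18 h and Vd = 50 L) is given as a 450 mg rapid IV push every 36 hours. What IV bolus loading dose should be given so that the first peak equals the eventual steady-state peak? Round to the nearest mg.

600 mg

f = (1/2)^(36/18) ≈ 0.250000; accumulation ratio R = 1/(1−f) ≈ 1.33333.
Loading dose to hit Cmax,ss on first dose: D_load = D_maint·R ≈ 450 × 1.33333 ≈ 600.00 mg.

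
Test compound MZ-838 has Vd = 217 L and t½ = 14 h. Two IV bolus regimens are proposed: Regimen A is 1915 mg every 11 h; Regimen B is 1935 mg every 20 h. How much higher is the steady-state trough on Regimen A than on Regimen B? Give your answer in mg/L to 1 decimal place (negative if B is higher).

6.9 mg/L

Regimen A: f = (1/2)^(11/14) ≈ 0.5801; Cmin,ss = (1915/217)·f/(1−f) ≈ 12.192 mg/L.
Regimen B: f = (1/2)^(20/14) ≈ 0.3715; Cmin,ss = (1935/217)·f/(1−f) ≈ 5.271 mg/L.
Difference ≈ 12.192 − 5.271 ≈ 6.921 mg/L.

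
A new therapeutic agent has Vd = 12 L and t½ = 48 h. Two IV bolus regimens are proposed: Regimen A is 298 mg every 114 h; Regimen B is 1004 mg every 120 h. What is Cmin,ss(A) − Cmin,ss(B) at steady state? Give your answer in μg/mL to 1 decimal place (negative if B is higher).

-12.0 μg/mL

Regimen A: f = (1/2)^(114/48) ≈ 0.1928; Cmin,ss = (298/12)·f/(1−f) ≈ 5.931 μg/mL.
Regimen B: f = (1/2)^(120/48) ≈ 0.1768; Cmin,ss = (1004/12)·f/(1−f) ≈ 17.969 μg/mL.
Difference ≈ 5.931 − 17.969 ≈ -12.038 μg/mL.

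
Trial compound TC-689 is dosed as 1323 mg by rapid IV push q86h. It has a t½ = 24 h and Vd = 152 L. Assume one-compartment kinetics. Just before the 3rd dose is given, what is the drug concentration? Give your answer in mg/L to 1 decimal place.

0.8 mg/L

f = (1/2)^(τ/t½) = (1/2)^(86/24) ≈ 0.0834.
C₀ = D/Vd = 1323/152 ≈ 8.704 mg/L.
Before the 3rd dose, 2 doses have been given. Superposition: Cmin = C₀·(f + f²).
≈ 8.704 × (0.0834 + 0.0070) ≈ 8.704 × 0.0904 ≈ 0.787 mg/L.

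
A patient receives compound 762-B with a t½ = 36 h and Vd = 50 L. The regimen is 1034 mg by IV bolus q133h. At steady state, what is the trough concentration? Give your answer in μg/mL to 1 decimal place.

1.7 μg/mL

k = ln2/t½ = ln2/36 ≈ 0.019254 h⁻¹; fraction remaining f = e^(−kτ) = e^(−0.019254×133) ≈ 0.0772.
Single-dose peak C₀ = D/Vd = 1034/50 ≈ 20.680 μg/mL.
Steady-state trough Cmin,ss = C₀·f/(1−f) ≈ 20.680 × 0.0772/0.9228 ≈ 1.730 μg/mL.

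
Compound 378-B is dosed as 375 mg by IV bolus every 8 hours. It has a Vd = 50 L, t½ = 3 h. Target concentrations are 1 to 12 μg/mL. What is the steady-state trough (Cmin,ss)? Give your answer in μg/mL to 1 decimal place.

Over one 8-h interval, 8/3 ≈ 2.6667 half-lives elapse, leaving f ≈ 0.1575 of each dose.
At steady state, accumulation factor R = 1/(1 − e^(−kτ)) ≈ 1.1869.
Single-dose peak C₀ = D/Vd = 375/50 ≈ 7.500 μg/mL.
Cmax,ss = C₀/(1 − f) ≈ 7.500/0.8425 ≈ 8.902 μg/mL.
One interval later, Cmin,ss = Cmax,ss·e^(−kτ) ≈ 8.902 × 0.1575 ≈ 1.402 μg/mL.
Trough 1.4 μg/mL vs MEC 1 μg/mL: adequate.

1.4 μg/mL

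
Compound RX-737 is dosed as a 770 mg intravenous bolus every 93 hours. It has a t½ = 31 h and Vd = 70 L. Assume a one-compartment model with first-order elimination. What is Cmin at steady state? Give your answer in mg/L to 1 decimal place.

1.6 mg/L

τ = 93 h = 3 half-lives, so f = (1/2)^3 = 0.125.
At steady state, R = 1/(1 − 0.125) = 8/7.
Single-dose peak C₀ = D/Vd = 770/70 = 11 mg/L.
Steady-state peak Cmax,ss = C₀·R = 11 × 8/7 ≈ 12.571 mg/L.
Steady-state trough Cmin,ss = Cmax,ss·f ≈ 12.571 × 0.125 ≈ 1.571 mg/L.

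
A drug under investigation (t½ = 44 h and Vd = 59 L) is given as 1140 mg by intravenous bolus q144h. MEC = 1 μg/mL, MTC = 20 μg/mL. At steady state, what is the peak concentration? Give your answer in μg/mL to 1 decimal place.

τ/t½ = 144/44 ≈ 3.2727, so fraction remaining f = (1/2)^(144/44) ≈ 0.1035.
Accumulation ratio R = 1/(1 − f) ≈ 1/0.8965 ≈ 1.1154.
Single-dose peak C₀ = D/Vd = 1140/59 ≈ 19.322 μg/mL.
Steady-state peak Cmax,ss = C₀·R ≈ 19.322 × 1.1154 ≈ 21.552 μg/mL.
Peak 21.6 μg/mL vs MTC 20 μg/mL: exceeds toxic threshold.

21.6 μg/mL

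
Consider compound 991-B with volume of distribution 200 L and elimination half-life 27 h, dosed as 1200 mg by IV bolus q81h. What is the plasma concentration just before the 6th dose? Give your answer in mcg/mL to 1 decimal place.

0.9 mcg/mL

f = (1/2)^(τ/t½) = (1/2)^(81/27) ≈ 0.1250.
C₀ = D/Vd = 1200/200 ≈ 6.000 mcg/mL.
Before the 6th dose, 5 doses have been given. Superposition: Cmin = C₀·(f + f² + … + f^5).
≈ 6.000 × (0.1250 + 0.0156 + 0.0020 + 0.0002 + 0.0000) ≈ 6.000 × 0.1428 ≈ 0.857 mcg/mL.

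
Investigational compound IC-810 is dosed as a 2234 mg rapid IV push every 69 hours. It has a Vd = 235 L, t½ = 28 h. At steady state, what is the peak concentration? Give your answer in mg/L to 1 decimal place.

11.6 mg/L

Over one 69-h interval, 69/28 ≈ 2.4643 half-lives elapse, leaving f ≈ 0.1812 of each dose.
Accumulation ratio R = 1/(1 − f) ≈ 1/0.8188 ≈ 1.2213.
Each bolus raises the concentration by D/Vd = 2234/235 ≈ 9.506 mg/L.
Steady-state peak Cmax,ss = C₀·R ≈ 9.506 × 1.2213 ≈ 11.610 mg/L.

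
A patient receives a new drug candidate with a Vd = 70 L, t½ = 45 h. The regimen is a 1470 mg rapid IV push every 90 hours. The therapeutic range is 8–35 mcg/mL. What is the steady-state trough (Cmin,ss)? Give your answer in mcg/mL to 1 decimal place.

7.0 mcg/mL

τ = 90 h = 2 half-lives, so f = (1/2)^2 = 0.25.
Accumulation ratio R = 1/(1 − f) = 1/0.75 = 4/3.
Single-dose peak C₀ = D/Vd = 1470/70 = 21 mcg/mL.
Steady-state peak Cmax,ss = C₀·R = 21 × 4/3 ≈ 28.000 mcg/mL.
Steady-state trough Cmin,ss = Cmax,ss·f ≈ 28.000 × 0.25 ≈ 7.000 mcg/mL.
Trough 7.0 mcg/mL vs MEC 8 mcg/mL: subtherapeutic.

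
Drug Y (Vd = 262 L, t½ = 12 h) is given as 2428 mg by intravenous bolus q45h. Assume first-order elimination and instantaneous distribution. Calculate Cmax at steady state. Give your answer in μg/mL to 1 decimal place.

τ/t½ = 45/12 ≈ 3.75, so fraction remaining f = (1/2)^(45/12) ≈ 0.0743.
Accumulation ratio R = 1/(1 − f) ≈ 1/0.9257 ≈ 1.0803.
Each bolus raises the concentration by D/Vd = 2428/262 ≈ 9.267 μg/mL.
Cmax,ss = C₀/(1 − f) ≈ 9.267/0.9257 ≈ 10.011 μg/mL.

10.0 μg/mL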